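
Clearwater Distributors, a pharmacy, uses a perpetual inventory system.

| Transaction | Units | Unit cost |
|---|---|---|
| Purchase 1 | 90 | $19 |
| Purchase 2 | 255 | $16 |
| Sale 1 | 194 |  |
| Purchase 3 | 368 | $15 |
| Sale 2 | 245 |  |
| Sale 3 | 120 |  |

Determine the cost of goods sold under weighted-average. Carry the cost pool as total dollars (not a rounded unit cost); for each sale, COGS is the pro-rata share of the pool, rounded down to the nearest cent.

After Purchase 1: 90 on hand, pool $1,710.00 (≈ $19.0000 each)
After Purchase 2: 345 on hand, pool $5,790.00 (≈ $16.7826 each)
Sale 1, sell 194: 194/345 × $5,790.00 → $3,255.82
After Purchase 3: 519 on hand, pool $8,054.18 (≈ $15.5187 each)
Sale 2, sell 245: 245/519 × $8,054.18 → $3,802.06
Sale 3, sell 120: 120/274 × $4,252.12 → $1,862.24
Total COGS = $3,255.82 + $3,802.06 + $1,862.24 = $8,920.12
Ending inventory (cost pool remaining) = $2,389.88

COGS = $8,920.12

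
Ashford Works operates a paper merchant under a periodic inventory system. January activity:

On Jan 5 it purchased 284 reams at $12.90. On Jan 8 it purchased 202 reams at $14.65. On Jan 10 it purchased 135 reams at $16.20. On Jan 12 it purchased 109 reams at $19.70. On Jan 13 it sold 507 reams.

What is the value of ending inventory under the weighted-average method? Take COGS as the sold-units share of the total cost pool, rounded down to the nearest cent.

Jan 13, sell 507: 507/730 × $10,957.20 → $7,610.00
Ending inventory (cost pool remaining) = $3,347.20
Check: goods available $10,957.20 = COGS $7,610.00 + ending $3,347.20

Ending inventory = $3,347.20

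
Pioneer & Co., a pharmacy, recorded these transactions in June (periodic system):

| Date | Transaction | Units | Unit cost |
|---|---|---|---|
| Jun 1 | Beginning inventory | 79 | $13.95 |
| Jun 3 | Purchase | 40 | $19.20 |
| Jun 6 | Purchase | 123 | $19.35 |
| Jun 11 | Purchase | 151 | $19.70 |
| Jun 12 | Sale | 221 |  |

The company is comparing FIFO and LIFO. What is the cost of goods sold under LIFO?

COGS = $4,329.20

FIFO COGS: 79 @ $13.95 + 40 @ $19.20 + 102 @ $19.35 = $3,843.75
LIFO COGS: 151 @ $19.70 + 70 @ $19.35 = $4,329.20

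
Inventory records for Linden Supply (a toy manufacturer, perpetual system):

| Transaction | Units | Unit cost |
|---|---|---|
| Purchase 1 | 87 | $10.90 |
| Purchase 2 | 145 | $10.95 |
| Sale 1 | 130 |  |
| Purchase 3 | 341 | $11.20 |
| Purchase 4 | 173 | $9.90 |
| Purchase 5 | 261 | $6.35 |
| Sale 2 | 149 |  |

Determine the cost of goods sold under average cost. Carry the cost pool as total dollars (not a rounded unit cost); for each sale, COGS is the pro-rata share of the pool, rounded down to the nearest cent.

COGS = $2,831.92

After Purchase 1: 87 on hand, pool $948.30 (≈ $10.9000 each)
After Purchase 2: 232 on hand, pool $2,536.05 (≈ $10.9313 each)
Sale 1, sell 130: 130/232 × $2,536.05 → $1,421.06
After Purchase 3: 443 on hand, pool $4,934.19 (≈ $11.1381 each)
After Purchase 4: 616 on hand, pool $6,646.89 (≈ $10.7904 each)
After Purchase 5: 877 on hand, pool $8,304.24 (≈ $9.4689 each)
Sale 2, sell 149: 149/877 × $8,304.24 → $1,410.86
Total COGS = $1,421.06 + $1,410.86 = $2,831.92
Ending inventory (cost pool remaining) = $6,893.38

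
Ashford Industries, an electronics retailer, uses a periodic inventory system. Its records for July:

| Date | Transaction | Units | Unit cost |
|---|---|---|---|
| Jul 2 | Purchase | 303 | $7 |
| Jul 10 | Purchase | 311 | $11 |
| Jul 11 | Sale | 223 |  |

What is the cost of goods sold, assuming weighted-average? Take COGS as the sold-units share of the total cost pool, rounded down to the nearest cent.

Jul 11, sell 223: 223/614 × $5,542.00 → $2,012.81
Ending inventory (cost pool remaining) = $3,529.19

COGS = $2,012.81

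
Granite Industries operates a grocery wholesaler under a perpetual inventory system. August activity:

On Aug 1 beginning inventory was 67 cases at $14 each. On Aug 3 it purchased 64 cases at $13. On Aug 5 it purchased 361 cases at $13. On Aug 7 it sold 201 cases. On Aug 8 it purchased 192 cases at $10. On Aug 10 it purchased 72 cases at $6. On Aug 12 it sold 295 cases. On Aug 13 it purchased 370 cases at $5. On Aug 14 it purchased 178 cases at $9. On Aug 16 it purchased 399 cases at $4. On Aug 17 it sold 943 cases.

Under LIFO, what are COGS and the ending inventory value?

Aug 7, 201 sold [LIFO — newest first]: 201 @ $13 = $2,613
Aug 12, 295 sold [LIFO — newest first]: 72 @ $6 + 192 @ $10 + 31 @ $13 = $2,755
Aug 17, 943 sold [LIFO — newest first]: 399 @ $4 + 178 @ $9 + 366 @ $5 = $5,028
Total COGS = $2,613 + $2,755 + $5,028 = $10,396
Ending inventory: 67 @ $14 + 64 @ $13 + 129 @ $13 + 4 @ $5 = $3,467
Check: goods available $13,863 = COGS $10,396 + ending $3,467

COGS = $10,396; ending inventory = $3,467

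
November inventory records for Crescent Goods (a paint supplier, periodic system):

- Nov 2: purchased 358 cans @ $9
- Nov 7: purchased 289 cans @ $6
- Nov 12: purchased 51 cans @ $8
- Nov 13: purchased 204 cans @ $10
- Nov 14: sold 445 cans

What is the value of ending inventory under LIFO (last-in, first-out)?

Ending inventory = $3,816

Nov 14, 445 sold [LIFO — newest first]: 204 @ $10 + 51 @ $8 + 190 @ $6 = $3,588
Ending inventory: 358 @ $9 + 99 @ $6 = $3,816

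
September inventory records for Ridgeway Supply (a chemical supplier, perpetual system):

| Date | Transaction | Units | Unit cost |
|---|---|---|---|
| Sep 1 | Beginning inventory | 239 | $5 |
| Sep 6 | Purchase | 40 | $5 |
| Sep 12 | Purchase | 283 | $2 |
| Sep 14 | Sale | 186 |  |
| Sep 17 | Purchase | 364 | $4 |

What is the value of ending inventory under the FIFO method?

Ending inventory = $2,487

Sep 14, 186 sold [FIFO — oldest first]: 186 @ $5 = $930
Ending inventory: 53 @ $5 + 40 @ $5 + 283 @ $2 + 364 @ $4 = $2,487
Check: goods available $3,417 = COGS $930 + ending $2,487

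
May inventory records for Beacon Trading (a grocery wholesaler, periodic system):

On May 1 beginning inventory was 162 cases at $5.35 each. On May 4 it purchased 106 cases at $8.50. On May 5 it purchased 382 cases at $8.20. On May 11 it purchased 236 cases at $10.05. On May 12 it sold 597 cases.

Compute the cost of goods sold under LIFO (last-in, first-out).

COGS = $5,332.00

May 12, 597 sold [LIFO — newest first]: 236 @ $10.05 + 361 @ $8.20 = $5,332.00
Ending inventory: 162 @ $5.35 + 106 @ $8.50 + 21 @ $8.20 = $1,939.90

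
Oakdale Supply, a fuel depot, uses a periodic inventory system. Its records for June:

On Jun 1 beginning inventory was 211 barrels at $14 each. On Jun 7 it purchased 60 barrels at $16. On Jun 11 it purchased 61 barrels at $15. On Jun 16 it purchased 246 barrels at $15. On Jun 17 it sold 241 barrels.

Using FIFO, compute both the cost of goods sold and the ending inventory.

Jun 17, 241 sold [FIFO — oldest first]: 211 @ $14 + 30 @ $16 = $3,434
Ending inventory: 30 @ $16 + 61 @ $15 + 246 @ $15 = $5,085
Check: goods available $8,519 = COGS $3,434 + ending $5,085

COGS = $3,434; ending inventory = $5,085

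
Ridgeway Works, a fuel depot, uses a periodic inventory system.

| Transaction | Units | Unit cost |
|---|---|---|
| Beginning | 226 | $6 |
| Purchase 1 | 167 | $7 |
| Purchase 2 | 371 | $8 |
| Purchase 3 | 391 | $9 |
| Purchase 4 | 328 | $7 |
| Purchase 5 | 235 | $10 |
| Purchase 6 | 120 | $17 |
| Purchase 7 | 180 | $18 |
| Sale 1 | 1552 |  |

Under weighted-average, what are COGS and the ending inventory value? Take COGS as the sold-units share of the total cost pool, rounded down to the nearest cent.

Sale 1, sell 1552: 1552/2018 × $18,938.00 → $14,564.80
Ending inventory (cost pool remaining) = $4,373.20

COGS = $14,564.80; ending inventory = $4,373.20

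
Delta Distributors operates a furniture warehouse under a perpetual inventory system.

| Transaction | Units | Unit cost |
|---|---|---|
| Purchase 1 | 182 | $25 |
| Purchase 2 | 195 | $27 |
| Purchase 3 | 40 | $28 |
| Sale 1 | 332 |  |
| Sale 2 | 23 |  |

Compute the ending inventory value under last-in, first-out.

Sale 1 (332) [LIFO — newest first]: 40 @ $28 + 195 @ $27 + 97 @ $25 = $8,810
Sale 2 (23) [LIFO — newest first]: 23 @ $25 = $575
Total COGS = $8,810 + $575 = $9,385
Ending inventory: 62 @ $25 = $1,550

Ending inventory = $1,550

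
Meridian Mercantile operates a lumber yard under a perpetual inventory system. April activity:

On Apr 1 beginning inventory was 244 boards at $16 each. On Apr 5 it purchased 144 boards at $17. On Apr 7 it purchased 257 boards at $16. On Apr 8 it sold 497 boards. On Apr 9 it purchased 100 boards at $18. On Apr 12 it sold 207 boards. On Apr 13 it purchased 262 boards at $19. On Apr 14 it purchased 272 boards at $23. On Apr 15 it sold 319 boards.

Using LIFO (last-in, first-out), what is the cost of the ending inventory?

Ending inventory = $4,741

Apr 8, 497 sold [LIFO — newest first]: 257 @ $16 + 144 @ $17 + 96 @ $16 = $8,096
Apr 12, 207 sold [LIFO — newest first]: 100 @ $18 + 107 @ $16 = $3,512
Apr 15, 319 sold [LIFO — newest first]: 272 @ $23 + 47 @ $19 = $7,149
Total COGS = $8,096 + $3,512 + $7,149 = $18,757
Ending inventory: 41 @ $16 + 215 @ $19 = $4,741
Check: goods available $23,498 = COGS $18,757 + ending $4,741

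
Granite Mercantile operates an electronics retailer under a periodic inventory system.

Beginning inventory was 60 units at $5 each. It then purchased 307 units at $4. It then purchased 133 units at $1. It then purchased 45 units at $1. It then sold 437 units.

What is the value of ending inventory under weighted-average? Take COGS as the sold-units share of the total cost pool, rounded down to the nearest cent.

Sale 1, sell 437: 437/545 × $1,706.00 → $1,367.93
Ending inventory (cost pool remaining) = $338.07

Ending inventory = $338.07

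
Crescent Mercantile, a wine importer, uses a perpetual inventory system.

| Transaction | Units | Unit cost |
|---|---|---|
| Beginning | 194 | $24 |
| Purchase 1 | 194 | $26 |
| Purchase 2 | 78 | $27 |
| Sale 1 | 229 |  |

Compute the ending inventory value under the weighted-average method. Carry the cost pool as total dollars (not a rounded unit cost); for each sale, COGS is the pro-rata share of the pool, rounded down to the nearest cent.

Ending inventory = $6,004.34

After Beginning: 194 on hand, pool $4,656.00 (≈ $24.0000 each)
After Purchase 1: 388 on hand, pool $9,700.00 (≈ $25.0000 each)
After Purchase 2: 466 on hand, pool $11,806.00 (≈ $25.3348 each)
Sale 1, sell 229: 229/466 × $11,806.00 → $5,801.66
Ending inventory (cost pool remaining) = $6,004.34
Check: goods available $11,806.00 = COGS $5,801.66 + ending $6,004.34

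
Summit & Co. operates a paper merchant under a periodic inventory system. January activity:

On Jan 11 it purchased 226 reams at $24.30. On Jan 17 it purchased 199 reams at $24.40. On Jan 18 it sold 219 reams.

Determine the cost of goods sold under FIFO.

Jan 18, 219 sold [FIFO — oldest first]: 219 @ $24.30 = $5,321.70
Ending inventory: 7 @ $24.30 + 199 @ $24.40 = $5,025.70
Check: goods available $10,347.40 = COGS $5,321.70 + ending $5,025.70

COGS = $5,321.70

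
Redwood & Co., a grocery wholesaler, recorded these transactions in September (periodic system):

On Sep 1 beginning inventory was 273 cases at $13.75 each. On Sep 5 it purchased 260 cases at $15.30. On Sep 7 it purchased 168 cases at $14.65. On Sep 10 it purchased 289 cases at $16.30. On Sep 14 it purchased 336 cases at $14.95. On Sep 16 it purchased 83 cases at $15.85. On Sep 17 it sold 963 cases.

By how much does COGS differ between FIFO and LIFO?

$378.20

FIFO COGS: 273 @ $13.75 + 260 @ $15.30 + 168 @ $14.65 + 262 @ $16.30 = $14,463.55
LIFO COGS: 83 @ $15.85 + 336 @ $14.95 + 289 @ $16.30 + 168 @ $14.65 + 87 @ $15.30 = $14,841.75
Difference = |$14,463.55 − $14,841.75| = $378.20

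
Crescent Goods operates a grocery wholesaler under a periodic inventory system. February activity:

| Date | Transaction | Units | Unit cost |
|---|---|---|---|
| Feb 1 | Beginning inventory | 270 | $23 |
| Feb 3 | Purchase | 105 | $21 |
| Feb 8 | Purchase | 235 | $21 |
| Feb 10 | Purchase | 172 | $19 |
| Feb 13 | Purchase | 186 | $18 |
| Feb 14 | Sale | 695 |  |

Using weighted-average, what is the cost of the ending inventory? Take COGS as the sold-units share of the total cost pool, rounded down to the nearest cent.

Ending inventory = $5,630.91

Feb 14, sell 695: 695/968 × $19,966.00 → $14,335.09
Ending inventory (cost pool remaining) = $5,630.91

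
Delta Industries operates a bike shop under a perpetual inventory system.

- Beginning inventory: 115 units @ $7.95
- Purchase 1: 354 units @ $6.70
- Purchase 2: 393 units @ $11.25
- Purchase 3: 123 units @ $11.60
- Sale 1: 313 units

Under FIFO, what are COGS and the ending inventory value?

Sale 1 (313) [FIFO — oldest first]: 115 @ $7.95 + 198 @ $6.70 = $2,240.85
Ending inventory: 156 @ $6.70 + 393 @ $11.25 + 123 @ $11.60 = $6,893.25

COGS = $2,240.85; ending inventory = $6,893.25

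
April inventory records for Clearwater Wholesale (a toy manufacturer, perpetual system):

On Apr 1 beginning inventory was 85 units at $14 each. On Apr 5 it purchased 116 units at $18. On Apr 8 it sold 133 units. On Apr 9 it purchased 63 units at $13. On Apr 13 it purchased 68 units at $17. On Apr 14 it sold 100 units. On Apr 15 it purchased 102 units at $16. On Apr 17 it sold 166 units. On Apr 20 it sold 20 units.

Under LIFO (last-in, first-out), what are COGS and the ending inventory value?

COGS = $6,675; ending inventory = $210

Apr 8, 133 sold [LIFO — newest first]: 116 @ $18 + 17 @ $14 = $2,326
Apr 14, 100 sold [LIFO — newest first]: 68 @ $17 + 32 @ $13 = $1,572
Apr 17, 166 sold [LIFO — newest first]: 102 @ $16 + 31 @ $13 + 33 @ $14 = $2,497
Apr 20, 20 sold [LIFO — newest first]: 20 @ $14 = $280
Total COGS = $2,326 + $1,572 + $2,497 + $280 = $6,675
Ending inventory: 15 @ $14 = $210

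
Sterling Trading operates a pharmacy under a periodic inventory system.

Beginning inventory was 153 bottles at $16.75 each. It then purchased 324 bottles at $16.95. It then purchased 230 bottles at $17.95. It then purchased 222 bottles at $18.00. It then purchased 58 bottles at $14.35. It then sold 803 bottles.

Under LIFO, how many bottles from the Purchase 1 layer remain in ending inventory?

31

Sale 1 (803) [LIFO — newest first]: 58 @ $14.35 + 222 @ $18.00 + 230 @ $17.95 + 293 @ $16.95 = $13,923.15
Ending inventory: 153 @ $16.75 + 31 @ $16.95 = $3,088.20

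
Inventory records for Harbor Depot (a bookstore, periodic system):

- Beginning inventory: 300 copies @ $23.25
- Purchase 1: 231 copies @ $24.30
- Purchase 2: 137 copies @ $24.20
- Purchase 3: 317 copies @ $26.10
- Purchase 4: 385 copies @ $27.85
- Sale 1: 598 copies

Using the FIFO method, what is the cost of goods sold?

COGS = $14,209.70

Sale 1 (598) [FIFO — oldest first]: 300 @ $23.25 + 231 @ $24.30 + 67 @ $24.20 = $14,209.70
Ending inventory: 70 @ $24.20 + 317 @ $26.10 + 385 @ $27.85 = $20,689.95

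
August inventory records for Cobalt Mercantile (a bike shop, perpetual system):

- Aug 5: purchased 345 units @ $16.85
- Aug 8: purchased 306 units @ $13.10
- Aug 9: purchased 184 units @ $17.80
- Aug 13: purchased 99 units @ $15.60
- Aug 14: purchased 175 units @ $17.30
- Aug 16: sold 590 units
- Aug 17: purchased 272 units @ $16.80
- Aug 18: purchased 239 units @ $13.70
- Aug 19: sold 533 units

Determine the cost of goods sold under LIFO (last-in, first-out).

Aug 16, 590 sold [LIFO — newest first]: 175 @ $17.30 + 99 @ $15.60 + 184 @ $17.80 + 132 @ $13.10 = $9,576.30
Aug 19, 533 sold [LIFO — newest first]: 239 @ $13.70 + 272 @ $16.80 + 22 @ $13.10 = $8,132.10
Total COGS = $9,576.30 + $8,132.10 = $17,708.40
Ending inventory: 345 @ $16.85 + 152 @ $13.10 = $7,804.45

COGS = $17,708.40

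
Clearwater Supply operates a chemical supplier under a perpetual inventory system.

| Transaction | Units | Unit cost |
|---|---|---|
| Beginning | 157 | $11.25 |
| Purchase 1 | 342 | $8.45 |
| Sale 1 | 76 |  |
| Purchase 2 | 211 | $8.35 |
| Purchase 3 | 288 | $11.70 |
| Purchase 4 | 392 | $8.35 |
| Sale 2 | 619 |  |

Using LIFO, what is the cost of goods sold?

COGS = $6,571.30

Sale 1 (76) [LIFO — newest first]: 76 @ $8.45 = $642.20
Sale 2 (619) [LIFO — newest first]: 392 @ $8.35 + 227 @ $11.70 = $5,929.10
Total COGS = $642.20 + $5,929.10 = $6,571.30
Ending inventory: 157 @ $11.25 + 266 @ $8.45 + 211 @ $8.35 + 61 @ $11.70 = $6,489.50
Check: goods available $13,060.80 = COGS $6,571.30 + ending $6,489.50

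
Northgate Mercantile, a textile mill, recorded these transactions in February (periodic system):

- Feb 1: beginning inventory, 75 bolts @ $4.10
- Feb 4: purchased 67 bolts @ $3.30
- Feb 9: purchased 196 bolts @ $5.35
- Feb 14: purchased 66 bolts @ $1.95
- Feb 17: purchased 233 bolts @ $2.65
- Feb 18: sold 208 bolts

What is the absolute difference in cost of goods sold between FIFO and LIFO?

FIFO COGS: 75 @ $4.10 + 67 @ $3.30 + 66 @ $5.35 = $881.70
LIFO COGS: 208 @ $2.65 = $551.20
Difference = |$881.70 − $551.20| = $330.50

$330.50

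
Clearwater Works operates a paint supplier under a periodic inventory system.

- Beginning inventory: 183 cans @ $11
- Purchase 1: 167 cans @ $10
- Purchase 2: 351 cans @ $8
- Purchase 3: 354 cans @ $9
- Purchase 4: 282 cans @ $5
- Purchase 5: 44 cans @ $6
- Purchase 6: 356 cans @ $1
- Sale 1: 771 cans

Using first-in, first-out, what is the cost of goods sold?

Sale 1 (771) [FIFO — oldest first]: 183 @ $11 + 167 @ $10 + 351 @ $8 + 70 @ $9 = $7,121
Ending inventory: 284 @ $9 + 282 @ $5 + 44 @ $6 + 356 @ $1 = $4,586

COGS = $7,121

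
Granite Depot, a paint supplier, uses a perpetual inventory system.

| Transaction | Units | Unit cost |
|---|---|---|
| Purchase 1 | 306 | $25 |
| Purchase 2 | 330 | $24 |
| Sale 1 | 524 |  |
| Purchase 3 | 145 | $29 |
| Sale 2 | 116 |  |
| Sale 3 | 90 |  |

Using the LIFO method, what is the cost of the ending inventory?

Sale 1 (524) [LIFO — newest first]: 330 @ $24 + 194 @ $25 = $12,770
Sale 2 (116) [LIFO — newest first]: 116 @ $29 = $3,364
Sale 3 (90) [LIFO — newest first]: 29 @ $29 + 61 @ $25 = $2,366
Total COGS = $12,770 + $3,364 + $2,366 = $18,500
Ending inventory: 51 @ $25 = $1,275

Ending inventory = $1,275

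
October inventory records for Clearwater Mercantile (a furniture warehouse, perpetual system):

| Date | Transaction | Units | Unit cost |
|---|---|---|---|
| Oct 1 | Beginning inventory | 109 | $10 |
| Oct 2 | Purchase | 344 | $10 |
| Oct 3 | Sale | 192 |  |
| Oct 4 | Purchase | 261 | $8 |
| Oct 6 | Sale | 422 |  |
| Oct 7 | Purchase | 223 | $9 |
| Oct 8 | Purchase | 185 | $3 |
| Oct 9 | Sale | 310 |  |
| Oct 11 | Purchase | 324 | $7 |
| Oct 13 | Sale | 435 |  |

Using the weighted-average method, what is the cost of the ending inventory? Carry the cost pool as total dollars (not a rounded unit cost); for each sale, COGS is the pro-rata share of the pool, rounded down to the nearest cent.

After Oct 1: 109 on hand, pool $1,090.00 (≈ $10.0000 each)
After Oct 2: 453 on hand, pool $4,530.00 (≈ $10.0000 each)
Oct 3, sell 192: 192/453 × $4,530.00 → $1,920.00
After Oct 4: 522 on hand, pool $4,698.00 (≈ $9.0000 each)
Oct 6, sell 422: 422/522 × $4,698.00 → $3,798.00
After Oct 7: 323 on hand, pool $2,907.00 (≈ $9.0000 each)
After Oct 8: 508 on hand, pool $3,462.00 (≈ $6.8150 each)
Oct 9, sell 310: 310/508 × $3,462.00 → $2,112.63
After Oct 11: 522 on hand, pool $3,617.37 (≈ $6.9298 each)
Oct 13, sell 435: 435/522 × $3,617.37 → $3,014.47
Total COGS = $1,920.00 + $3,798.00 + $2,112.63 + $3,014.47 = $10,845.10
Ending inventory (cost pool remaining) = $602.90

Ending inventory = $602.90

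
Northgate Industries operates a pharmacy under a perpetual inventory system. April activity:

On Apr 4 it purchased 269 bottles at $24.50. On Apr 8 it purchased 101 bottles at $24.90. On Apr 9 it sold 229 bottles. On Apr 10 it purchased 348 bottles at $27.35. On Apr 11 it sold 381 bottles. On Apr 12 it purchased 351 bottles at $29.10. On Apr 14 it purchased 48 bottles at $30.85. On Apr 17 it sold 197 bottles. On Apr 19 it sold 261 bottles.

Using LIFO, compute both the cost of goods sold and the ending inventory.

Apr 9, 229 sold [LIFO — newest first]: 101 @ $24.90 + 128 @ $24.50 = $5,650.90
Apr 11, 381 sold [LIFO — newest first]: 348 @ $27.35 + 33 @ $24.50 = $10,326.30
Apr 17, 197 sold [LIFO — newest first]: 48 @ $30.85 + 149 @ $29.10 = $5,816.70
Apr 19, 261 sold [LIFO — newest first]: 202 @ $29.10 + 59 @ $24.50 = $7,323.70
Total COGS = $5,650.90 + $10,326.30 + $5,816.70 + $7,323.70 = $29,117.60
Ending inventory: 49 @ $24.50 = $1,200.50
Check: goods available $30,318.10 = COGS $29,117.60 + ending $1,200.50

COGS = $29,117.60; ending inventory = $1,200.50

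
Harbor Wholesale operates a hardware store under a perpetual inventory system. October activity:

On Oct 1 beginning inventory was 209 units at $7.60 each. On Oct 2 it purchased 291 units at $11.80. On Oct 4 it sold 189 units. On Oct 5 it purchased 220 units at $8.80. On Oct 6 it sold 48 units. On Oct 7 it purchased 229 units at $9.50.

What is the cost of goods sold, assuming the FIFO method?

Oct 4, 189 sold [FIFO — oldest first]: 189 @ $7.60 = $1,436.40
Oct 6, 48 sold [FIFO — oldest first]: 20 @ $7.60 + 28 @ $11.80 = $482.40
Total COGS = $1,436.40 + $482.40 = $1,918.80
Ending inventory: 263 @ $11.80 + 220 @ $8.80 + 229 @ $9.50 = $7,214.90
Check: goods available $9,133.70 = COGS $1,918.80 + ending $7,214.90

COGS = $1,918.80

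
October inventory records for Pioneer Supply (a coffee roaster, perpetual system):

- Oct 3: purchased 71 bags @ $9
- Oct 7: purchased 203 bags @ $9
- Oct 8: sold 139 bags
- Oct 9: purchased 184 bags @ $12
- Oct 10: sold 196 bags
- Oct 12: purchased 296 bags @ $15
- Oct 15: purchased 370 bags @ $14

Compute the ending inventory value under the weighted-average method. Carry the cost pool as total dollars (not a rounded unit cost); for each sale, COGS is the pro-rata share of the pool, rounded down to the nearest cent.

After Oct 3: 71 on hand, pool $639.00 (≈ $9.0000 each)
After Oct 7: 274 on hand, pool $2,466.00 (≈ $9.0000 each)
Oct 8, sell 139: 139/274 × $2,466.00 → $1,251.00
After Oct 9: 319 on hand, pool $3,423.00 (≈ $10.7304 each)
Oct 10, sell 196: 196/319 × $3,423.00 → $2,103.15
After Oct 12: 419 on hand, pool $5,759.85 (≈ $13.7467 each)
After Oct 15: 789 on hand, pool $10,939.85 (≈ $13.8655 each)
Total COGS = $1,251.00 + $2,103.15 = $3,354.15
Ending inventory (cost pool remaining) = $10,939.85

Ending inventory = $10,939.85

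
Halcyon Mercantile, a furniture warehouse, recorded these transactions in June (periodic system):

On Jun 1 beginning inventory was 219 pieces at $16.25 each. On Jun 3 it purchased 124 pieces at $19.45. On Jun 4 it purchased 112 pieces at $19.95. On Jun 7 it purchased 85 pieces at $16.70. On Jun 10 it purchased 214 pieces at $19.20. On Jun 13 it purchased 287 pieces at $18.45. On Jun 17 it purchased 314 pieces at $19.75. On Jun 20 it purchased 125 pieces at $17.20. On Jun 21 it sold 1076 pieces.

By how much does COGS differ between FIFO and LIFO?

FIFO COGS: 219 @ $16.25 + 124 @ $19.45 + 112 @ $19.95 + 85 @ $16.70 + 214 @ $19.20 + 287 @ $18.45 + 35 @ $19.75 = $19,719.65
LIFO COGS: 125 @ $17.20 + 314 @ $19.75 + 287 @ $18.45 + 214 @ $19.20 + 85 @ $16.70 + 51 @ $19.95 = $20,192.40
Difference = |$19,719.65 − $20,192.40| = $472.75

$472.75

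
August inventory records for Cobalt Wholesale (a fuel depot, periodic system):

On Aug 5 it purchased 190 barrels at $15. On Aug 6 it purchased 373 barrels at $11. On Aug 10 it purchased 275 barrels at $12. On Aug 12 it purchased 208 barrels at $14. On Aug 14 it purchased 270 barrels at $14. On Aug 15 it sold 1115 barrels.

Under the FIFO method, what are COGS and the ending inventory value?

Aug 15, 1115 sold [FIFO — oldest first]: 190 @ $15 + 373 @ $11 + 275 @ $12 + 208 @ $14 + 69 @ $14 = $14,131
Ending inventory: 201 @ $14 = $2,814
Check: goods available $16,945 = COGS $14,131 + ending $2,814

COGS = $14,131; ending inventory = $2,814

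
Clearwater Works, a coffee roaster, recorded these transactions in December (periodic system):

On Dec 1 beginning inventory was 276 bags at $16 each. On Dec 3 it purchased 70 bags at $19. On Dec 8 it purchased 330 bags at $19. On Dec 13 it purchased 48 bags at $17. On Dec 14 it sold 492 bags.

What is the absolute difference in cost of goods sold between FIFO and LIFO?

FIFO COGS: 276 @ $16 + 70 @ $19 + 146 @ $19 = $8,520
LIFO COGS: 48 @ $17 + 330 @ $19 + 70 @ $19 + 44 @ $16 = $9,120
Difference = |$8,520 − $9,120| = $600

$600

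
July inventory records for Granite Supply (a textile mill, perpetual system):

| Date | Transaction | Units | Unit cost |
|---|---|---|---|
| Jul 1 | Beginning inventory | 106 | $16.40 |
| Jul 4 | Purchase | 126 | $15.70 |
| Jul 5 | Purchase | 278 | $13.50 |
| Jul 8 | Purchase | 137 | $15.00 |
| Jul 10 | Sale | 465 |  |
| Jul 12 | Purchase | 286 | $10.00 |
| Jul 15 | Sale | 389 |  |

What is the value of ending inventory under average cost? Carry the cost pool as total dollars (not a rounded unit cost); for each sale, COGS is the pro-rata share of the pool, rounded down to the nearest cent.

Ending inventory = $935.05

After Jul 1: 106 on hand, pool $1,738.40 (≈ $16.4000 each)
After Jul 4: 232 on hand, pool $3,716.60 (≈ $16.0198 each)
After Jul 5: 510 on hand, pool $7,469.60 (≈ $14.6463 each)
After Jul 8: 647 on hand, pool $9,524.60 (≈ $14.7212 each)
Jul 10, sell 465: 465/647 × $9,524.60 → $6,845.34
After Jul 12: 468 on hand, pool $5,539.26 (≈ $11.8360 each)
Jul 15, sell 389: 389/468 × $5,539.26 → $4,604.21
Total COGS = $6,845.34 + $4,604.21 = $11,449.55
Ending inventory (cost pool remaining) = $935.05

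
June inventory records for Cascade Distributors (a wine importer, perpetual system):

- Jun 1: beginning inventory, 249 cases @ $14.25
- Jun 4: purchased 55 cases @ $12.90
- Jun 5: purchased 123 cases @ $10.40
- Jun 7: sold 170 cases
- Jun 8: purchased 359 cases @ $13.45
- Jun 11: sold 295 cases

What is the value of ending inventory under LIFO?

Ending inventory = $4,512.25

Jun 7, 170 sold [LIFO — newest first]: 123 @ $10.40 + 47 @ $12.90 = $1,885.50
Jun 11, 295 sold [LIFO — newest first]: 295 @ $13.45 = $3,967.75
Total COGS = $1,885.50 + $3,967.75 = $5,853.25
Ending inventory: 249 @ $14.25 + 8 @ $12.90 + 64 @ $13.45 = $4,512.25
Check: goods available $10,365.50 = COGS $5,853.25 + ending $4,512.25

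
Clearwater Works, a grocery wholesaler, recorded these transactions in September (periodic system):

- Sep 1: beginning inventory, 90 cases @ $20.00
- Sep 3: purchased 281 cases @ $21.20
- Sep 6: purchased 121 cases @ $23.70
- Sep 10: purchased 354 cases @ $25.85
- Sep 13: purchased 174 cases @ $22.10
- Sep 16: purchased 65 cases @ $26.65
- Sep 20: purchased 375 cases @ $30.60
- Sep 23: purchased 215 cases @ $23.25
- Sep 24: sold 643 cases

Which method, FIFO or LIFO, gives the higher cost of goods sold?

FIFO COGS: 90 @ $20.00 + 281 @ $21.20 + 121 @ $23.70 + 151 @ $25.85 = $14,528.25
LIFO COGS: 215 @ $23.25 + 375 @ $30.60 + 53 @ $26.65 = $17,886.20

LIFO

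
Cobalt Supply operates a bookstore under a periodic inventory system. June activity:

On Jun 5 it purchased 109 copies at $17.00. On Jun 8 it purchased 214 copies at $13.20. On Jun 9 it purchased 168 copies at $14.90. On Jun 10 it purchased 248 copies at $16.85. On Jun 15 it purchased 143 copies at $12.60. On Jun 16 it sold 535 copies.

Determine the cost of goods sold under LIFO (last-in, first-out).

COGS = $8,126.20

Jun 16, 535 sold [LIFO — newest first]: 143 @ $12.60 + 248 @ $16.85 + 144 @ $14.90 = $8,126.20
Ending inventory: 109 @ $17.00 + 214 @ $13.20 + 24 @ $14.90 = $5,035.40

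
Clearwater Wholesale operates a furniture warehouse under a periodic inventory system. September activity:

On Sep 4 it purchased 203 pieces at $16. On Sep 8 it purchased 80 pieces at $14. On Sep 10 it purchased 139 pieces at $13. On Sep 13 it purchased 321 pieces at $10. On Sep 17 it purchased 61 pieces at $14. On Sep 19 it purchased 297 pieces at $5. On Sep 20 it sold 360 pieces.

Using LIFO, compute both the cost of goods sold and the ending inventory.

COGS = $2,359; ending inventory = $9,365

Sep 20, 360 sold [LIFO — newest first]: 297 @ $5 + 61 @ $14 + 2 @ $10 = $2,359
Ending inventory: 203 @ $16 + 80 @ $14 + 139 @ $13 + 319 @ $10 = $9,365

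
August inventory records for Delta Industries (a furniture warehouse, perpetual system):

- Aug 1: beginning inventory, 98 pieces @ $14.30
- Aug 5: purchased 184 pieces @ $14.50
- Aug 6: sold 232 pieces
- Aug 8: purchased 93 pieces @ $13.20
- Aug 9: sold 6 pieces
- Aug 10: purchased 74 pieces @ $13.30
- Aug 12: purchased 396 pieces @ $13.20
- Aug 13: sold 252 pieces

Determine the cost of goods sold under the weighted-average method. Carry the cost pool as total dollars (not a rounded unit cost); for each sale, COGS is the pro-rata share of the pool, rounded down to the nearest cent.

COGS = $6,783.59

After Aug 1: 98 on hand, pool $1,401.40 (≈ $14.3000 each)
After Aug 5: 282 on hand, pool $4,069.40 (≈ $14.4305 each)
Aug 6, sell 232: 232/282 × $4,069.40 → $3,347.87
After Aug 8: 143 on hand, pool $1,949.13 (≈ $13.6303 each)
Aug 9, sell 6: 6/143 × $1,949.13 → $81.78
After Aug 10: 211 on hand, pool $2,851.55 (≈ $13.5145 each)
After Aug 12: 607 on hand, pool $8,078.75 (≈ $13.3093 each)
Aug 13, sell 252: 252/607 × $8,078.75 → $3,353.94
Total COGS = $3,347.87 + $81.78 + $3,353.94 = $6,783.59
Ending inventory (cost pool remaining) = $4,724.81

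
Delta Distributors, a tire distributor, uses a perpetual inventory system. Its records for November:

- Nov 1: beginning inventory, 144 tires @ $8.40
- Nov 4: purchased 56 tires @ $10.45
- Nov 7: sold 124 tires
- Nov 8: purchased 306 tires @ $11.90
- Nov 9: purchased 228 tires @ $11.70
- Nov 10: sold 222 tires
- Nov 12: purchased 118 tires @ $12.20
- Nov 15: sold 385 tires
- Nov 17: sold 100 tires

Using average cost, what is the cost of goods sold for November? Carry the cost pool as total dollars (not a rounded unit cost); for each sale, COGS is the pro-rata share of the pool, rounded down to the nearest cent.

After Nov 1: 144 on hand, pool $1,209.60 (≈ $8.4000 each)
After Nov 4: 200 on hand, pool $1,794.80 (≈ $8.9740 each)
Nov 7, sell 124: 124/200 × $1,794.80 → $1,112.77
After Nov 8: 382 on hand, pool $4,323.43 (≈ $11.3179 each)
After Nov 9: 610 on hand, pool $6,991.03 (≈ $11.4607 each)
Nov 10, sell 222: 222/610 × $6,991.03 → $2,544.27
After Nov 12: 506 on hand, pool $5,886.36 (≈ $11.6331 each)
Nov 15, sell 385: 385/506 × $5,886.36 → $4,478.75
Nov 17, sell 100: 100/121 × $1,407.61 → $1,163.31
Total COGS = $1,112.77 + $2,544.27 + $4,478.75 + $1,163.31 = $9,299.10
Ending inventory (cost pool remaining) = $244.30
Check: goods available $9,543.40 = COGS $9,299.10 + ending $244.30

COGS = $9,299.10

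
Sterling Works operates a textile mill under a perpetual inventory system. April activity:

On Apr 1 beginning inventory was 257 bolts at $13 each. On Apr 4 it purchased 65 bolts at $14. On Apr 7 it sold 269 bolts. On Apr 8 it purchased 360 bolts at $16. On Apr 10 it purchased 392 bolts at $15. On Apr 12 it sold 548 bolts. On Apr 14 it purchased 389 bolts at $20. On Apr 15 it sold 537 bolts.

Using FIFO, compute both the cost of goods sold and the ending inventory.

COGS = $21,491; ending inventory = $2,180

Apr 7, 269 sold [FIFO — oldest first]: 257 @ $13 + 12 @ $14 = $3,509
Apr 12, 548 sold [FIFO — oldest first]: 53 @ $14 + 360 @ $16 + 135 @ $15 = $8,527
Apr 15, 537 sold [FIFO — oldest first]: 257 @ $15 + 280 @ $20 = $9,455
Total COGS = $3,509 + $8,527 + $9,455 = $21,491
Ending inventory: 109 @ $20 = $2,180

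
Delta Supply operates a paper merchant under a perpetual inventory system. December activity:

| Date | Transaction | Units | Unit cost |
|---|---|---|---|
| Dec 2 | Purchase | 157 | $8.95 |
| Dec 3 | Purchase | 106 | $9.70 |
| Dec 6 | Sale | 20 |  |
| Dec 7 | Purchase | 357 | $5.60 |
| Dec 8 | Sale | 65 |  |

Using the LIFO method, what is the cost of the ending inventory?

Ending inventory = $3,874.55

Dec 6, 20 sold [LIFO — newest first]: 20 @ $9.70 = $194.00
Dec 8, 65 sold [LIFO — newest first]: 65 @ $5.60 = $364.00
Total COGS = $194.00 + $364.00 = $558.00
Ending inventory: 157 @ $8.95 + 86 @ $9.70 + 292 @ $5.60 = $3,874.55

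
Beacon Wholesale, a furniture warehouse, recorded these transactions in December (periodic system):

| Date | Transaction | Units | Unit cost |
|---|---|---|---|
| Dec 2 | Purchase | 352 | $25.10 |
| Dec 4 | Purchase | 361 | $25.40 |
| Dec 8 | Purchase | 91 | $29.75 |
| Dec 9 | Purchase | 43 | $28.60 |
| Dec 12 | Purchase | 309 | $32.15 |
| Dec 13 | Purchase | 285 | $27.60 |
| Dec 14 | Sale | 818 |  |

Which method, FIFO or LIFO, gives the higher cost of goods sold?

FIFO COGS: 352 @ $25.10 + 361 @ $25.40 + 91 @ $29.75 + 14 @ $28.60 = $21,112.25
LIFO COGS: 285 @ $27.60 + 309 @ $32.15 + 43 @ $28.60 + 91 @ $29.75 + 90 @ $25.40 = $24,023.40

LIFO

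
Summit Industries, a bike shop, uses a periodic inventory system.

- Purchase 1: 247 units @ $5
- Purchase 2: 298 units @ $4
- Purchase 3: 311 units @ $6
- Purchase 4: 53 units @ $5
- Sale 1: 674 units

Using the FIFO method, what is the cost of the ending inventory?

Ending inventory = $1,357

Sale 1 (674) [FIFO — oldest first]: 247 @ $5 + 298 @ $4 + 129 @ $6 = $3,201
Ending inventory: 182 @ $6 + 53 @ $5 = $1,357
Check: goods available $4,558 = COGS $3,201 + ending $1,357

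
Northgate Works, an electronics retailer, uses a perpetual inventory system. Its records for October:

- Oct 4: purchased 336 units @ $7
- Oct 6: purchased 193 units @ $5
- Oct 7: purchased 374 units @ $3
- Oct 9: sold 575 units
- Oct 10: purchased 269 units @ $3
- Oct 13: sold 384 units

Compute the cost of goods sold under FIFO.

Oct 9, 575 sold [FIFO — oldest first]: 336 @ $7 + 193 @ $5 + 46 @ $3 = $3,455
Oct 13, 384 sold [FIFO — oldest first]: 328 @ $3 + 56 @ $3 = $1,152
Total COGS = $3,455 + $1,152 = $4,607
Ending inventory: 213 @ $3 = $639

COGS = $4,607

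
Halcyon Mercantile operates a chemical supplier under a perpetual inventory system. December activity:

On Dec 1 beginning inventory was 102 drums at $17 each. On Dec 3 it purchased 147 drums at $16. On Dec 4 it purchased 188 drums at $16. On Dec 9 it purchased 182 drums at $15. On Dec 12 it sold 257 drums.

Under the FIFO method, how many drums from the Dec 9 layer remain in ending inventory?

Dec 12, 257 sold [FIFO — oldest first]: 102 @ $17 + 147 @ $16 + 8 @ $16 = $4,214
Ending inventory: 180 @ $16 + 182 @ $15 = $5,610

182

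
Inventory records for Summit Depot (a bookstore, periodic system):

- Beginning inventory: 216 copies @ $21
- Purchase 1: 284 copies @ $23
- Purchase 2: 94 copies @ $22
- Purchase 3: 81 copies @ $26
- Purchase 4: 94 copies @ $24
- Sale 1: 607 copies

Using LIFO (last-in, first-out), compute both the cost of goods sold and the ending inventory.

Sale 1 (607) [LIFO — newest first]: 94 @ $24 + 81 @ $26 + 94 @ $22 + 284 @ $23 + 54 @ $21 = $14,096
Ending inventory: 162 @ $21 = $3,402

COGS = $14,096; ending inventory = $3,402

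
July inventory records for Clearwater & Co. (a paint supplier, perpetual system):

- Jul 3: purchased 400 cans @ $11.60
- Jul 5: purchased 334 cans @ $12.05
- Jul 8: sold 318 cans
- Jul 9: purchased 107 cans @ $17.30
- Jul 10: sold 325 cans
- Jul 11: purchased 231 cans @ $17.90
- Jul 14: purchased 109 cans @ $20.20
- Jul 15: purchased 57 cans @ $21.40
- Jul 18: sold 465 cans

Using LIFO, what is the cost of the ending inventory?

Ending inventory = $1,508.00

Jul 8, 318 sold [LIFO — newest first]: 318 @ $12.05 = $3,831.90
Jul 10, 325 sold [LIFO — newest first]: 107 @ $17.30 + 16 @ $12.05 + 202 @ $11.60 = $4,387.10
Jul 18, 465 sold [LIFO — newest first]: 57 @ $21.40 + 109 @ $20.20 + 231 @ $17.90 + 68 @ $11.60 = $8,345.30
Total COGS = $3,831.90 + $4,387.10 + $8,345.30 = $16,564.30
Ending inventory: 130 @ $11.60 = $1,508.00
Check: goods available $18,072.30 = COGS $16,564.30 + ending $1,508.00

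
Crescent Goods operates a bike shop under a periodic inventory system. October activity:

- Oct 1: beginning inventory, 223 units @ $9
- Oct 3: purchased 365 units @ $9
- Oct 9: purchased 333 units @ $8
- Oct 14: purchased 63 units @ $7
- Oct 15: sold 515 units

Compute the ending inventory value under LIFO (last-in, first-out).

Oct 15, 515 sold [LIFO — newest first]: 63 @ $7 + 333 @ $8 + 119 @ $9 = $4,176
Ending inventory: 223 @ $9 + 246 @ $9 = $4,221

Ending inventory = $4,221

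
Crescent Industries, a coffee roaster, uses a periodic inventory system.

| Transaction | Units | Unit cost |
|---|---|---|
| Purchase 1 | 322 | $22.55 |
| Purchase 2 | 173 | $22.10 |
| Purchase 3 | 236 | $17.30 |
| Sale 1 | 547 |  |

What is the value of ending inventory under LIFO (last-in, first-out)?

Sale 1 (547) [LIFO — newest first]: 236 @ $17.30 + 173 @ $22.10 + 138 @ $22.55 = $11,018.00
Ending inventory: 184 @ $22.55 = $4,149.20
Check: goods available $15,167.20 = COGS $11,018.00 + ending $4,149.20

Ending inventory = $4,149.20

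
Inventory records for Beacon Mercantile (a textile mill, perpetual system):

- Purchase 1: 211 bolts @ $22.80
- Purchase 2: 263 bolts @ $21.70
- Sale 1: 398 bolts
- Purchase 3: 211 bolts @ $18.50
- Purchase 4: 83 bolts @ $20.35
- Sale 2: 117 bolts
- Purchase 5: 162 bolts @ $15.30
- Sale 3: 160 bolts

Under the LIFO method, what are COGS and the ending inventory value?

COGS = $13,551.15; ending inventory = $5,037.90

Sale 1 (398) [LIFO — newest first]: 263 @ $21.70 + 135 @ $22.80 = $8,785.10
Sale 2 (117) [LIFO — newest first]: 83 @ $20.35 + 34 @ $18.50 = $2,318.05
Sale 3 (160) [LIFO — newest first]: 160 @ $15.30 = $2,448.00
Total COGS = $8,785.10 + $2,318.05 + $2,448.00 = $13,551.15
Ending inventory: 76 @ $22.80 + 177 @ $18.50 + 2 @ $15.30 = $5,037.90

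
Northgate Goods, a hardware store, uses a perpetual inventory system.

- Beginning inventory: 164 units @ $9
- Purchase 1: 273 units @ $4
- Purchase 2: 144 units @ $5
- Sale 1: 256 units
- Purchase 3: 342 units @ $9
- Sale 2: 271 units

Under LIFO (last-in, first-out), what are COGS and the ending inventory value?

COGS = $3,607; ending inventory = $2,759

Sale 1 (256) [LIFO — newest first]: 144 @ $5 + 112 @ $4 = $1,168
Sale 2 (271) [LIFO — newest first]: 271 @ $9 = $2,439
Total COGS = $1,168 + $2,439 = $3,607
Ending inventory: 164 @ $9 + 161 @ $4 + 71 @ $9 = $2,759
Check: goods available $6,366 = COGS $3,607 + ending $2,759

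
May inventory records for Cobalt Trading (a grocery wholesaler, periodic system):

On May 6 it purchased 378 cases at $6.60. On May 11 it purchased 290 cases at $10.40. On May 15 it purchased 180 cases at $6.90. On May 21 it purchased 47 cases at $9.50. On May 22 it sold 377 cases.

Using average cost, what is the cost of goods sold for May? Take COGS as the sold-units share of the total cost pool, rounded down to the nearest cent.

May 22, sell 377: 377/895 × $7,199.30 → $3,032.55
Ending inventory (cost pool remaining) = $4,166.75
Check: goods available $7,199.30 = COGS $3,032.55 + ending $4,166.75

COGS = $3,032.55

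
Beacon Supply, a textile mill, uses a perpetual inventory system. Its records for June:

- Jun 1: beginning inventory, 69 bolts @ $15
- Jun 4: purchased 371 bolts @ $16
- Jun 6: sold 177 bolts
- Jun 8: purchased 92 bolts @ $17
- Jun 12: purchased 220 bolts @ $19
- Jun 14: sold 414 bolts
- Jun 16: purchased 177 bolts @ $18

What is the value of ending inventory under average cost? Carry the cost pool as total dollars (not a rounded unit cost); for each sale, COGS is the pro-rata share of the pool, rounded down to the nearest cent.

Ending inventory = $5,961.02

After Jun 1: 69 on hand, pool $1,035.00 (≈ $15.0000 each)
After Jun 4: 440 on hand, pool $6,971.00 (≈ $15.8432 each)
Jun 6, sell 177: 177/440 × $6,971.00 → $2,804.24
After Jun 8: 355 on hand, pool $5,730.76 (≈ $16.1430 each)
After Jun 12: 575 on hand, pool $9,910.76 (≈ $17.2361 each)
Jun 14, sell 414: 414/575 × $9,910.76 → $7,135.74
After Jun 16: 338 on hand, pool $5,961.02 (≈ $17.6362 each)
Total COGS = $2,804.24 + $7,135.74 = $9,939.98
Ending inventory (cost pool remaining) = $5,961.02
Check: goods available $15,901.00 = COGS $9,939.98 + ending $5,961.02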